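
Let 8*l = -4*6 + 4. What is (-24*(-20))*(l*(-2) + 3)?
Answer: 3840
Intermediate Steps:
l = -5/2 (l = (-4*6 + 4)/8 = (-24 + 4)/8 = (⅛)*(-20) = -5/2 ≈ -2.5000)
(-24*(-20))*(l*(-2) + 3) = (-24*(-20))*(-5/2*(-2) + 3) = 480*(5 + 3) = 480*8 = 3840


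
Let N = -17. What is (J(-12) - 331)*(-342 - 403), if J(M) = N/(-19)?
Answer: 4672640/19 ≈ 2.4593e+5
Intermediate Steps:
J(M) = 17/19 (J(M) = -17/(-19) = -17*(-1/19) = 17/19)
(J(-12) - 331)*(-342 - 403) = (17/19 - 331)*(-342 - 403) = -6272/19*(-745) = 4672640/19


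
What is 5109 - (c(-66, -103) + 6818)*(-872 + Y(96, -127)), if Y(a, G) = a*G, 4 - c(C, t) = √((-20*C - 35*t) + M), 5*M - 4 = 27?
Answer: 89127717 - 52256*√7705/5 ≈ 8.8210e+7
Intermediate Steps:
M = 31/5 (M = ⅘ + (⅕)*27 = ⅘ + 27/5 = 31/5 ≈ 6.2000)
c(C, t) = 4 - √(31/5 - 35*t - 20*C) (c(C, t) = 4 - √((-20*C - 35*t) + 31/5) = 4 - √((-35*t - 20*C) + 31/5) = 4 - √(31/5 - 35*t - 20*C))
Y(a, G) = G*a
5109 - (c(-66, -103) + 6818)*(-872 + Y(96, -127)) = 5109 - ((4 - √(155 - 875*(-103) - 500*(-66))/5) + 6818)*(-872 - 127*96) = 5109 - ((4 - √(155 + 90125 + 33000)/5) + 6818)*(-872 - 12192) = 5109 - ((4 - 4*√7705/5) + 6818)*(-13064) = 5109 - (6822 - 4*√7705/5)*(-13064) = 5109 - (-89122608 + 52256*√7705/5) = 5109 + (89122608 - 52256*√7705/5) = 89127717 - 52256*√7705/5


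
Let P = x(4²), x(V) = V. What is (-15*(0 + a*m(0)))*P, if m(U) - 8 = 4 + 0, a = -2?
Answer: 5760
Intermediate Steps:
m(U) = 12 (m(U) = 8 + (4 + 0) = 8 + 4 = 12)
P = 16 (P = 4² = 16)
(-15*(0 + a*m(0)))*P = -15*(0 - 2*12)*16 = -15*(0 - 24)*16 = -15*(-24)*16 = 360*16 = 5760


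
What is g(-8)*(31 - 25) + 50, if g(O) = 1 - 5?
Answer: 26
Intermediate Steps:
g(O) = -4
g(-8)*(31 - 25) + 50 = -4*(31 - 25) + 50 = -4*6 + 50 = -24 + 50 = 26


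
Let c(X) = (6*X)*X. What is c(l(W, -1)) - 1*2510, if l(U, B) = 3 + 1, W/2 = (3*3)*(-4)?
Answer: -2414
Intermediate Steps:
W = -72 (W = 2*((3*3)*(-4)) = 2*(9*(-4)) = 2*(-36) = -72)
l(U, B) = 4
c(X) = 6*X²
c(l(W, -1)) - 1*2510 = 6*4² - 1*2510 = 6*16 - 2510 = 96 - 2510 = -2414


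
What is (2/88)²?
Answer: 1/1936 ≈ 0.00051653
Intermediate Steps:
(2/88)² = (2*(1/88))² = (1/44)² = 1/1936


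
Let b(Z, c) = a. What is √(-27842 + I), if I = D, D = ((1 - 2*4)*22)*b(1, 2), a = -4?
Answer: I*√27226 ≈ 165.0*I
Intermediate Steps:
b(Z, c) = -4
D = 616 (D = ((1 - 2*4)*22)*(-4) = ((1 - 8)*22)*(-4) = -7*22*(-4) = -154*(-4) = 616)
I = 616
√(-27842 + I) = √(-27842 + 616) = √(-27226) = I*√27226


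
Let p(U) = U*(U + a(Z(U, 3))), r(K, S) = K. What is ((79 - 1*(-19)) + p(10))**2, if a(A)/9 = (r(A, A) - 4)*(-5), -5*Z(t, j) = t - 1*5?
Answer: 5992704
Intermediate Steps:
Z(t, j) = 1 - t/5 (Z(t, j) = -(t - 1*5)/5 = -(t - 5)/5 = -(-5 + t)/5 = 1 - t/5)
a(A) = 180 - 45*A (a(A) = 9*((A - 4)*(-5)) = 9*((-4 + A)*(-5)) = 9*(20 - 5*A) = 180 - 45*A)
p(U) = U*(135 + 10*U) (p(U) = U*(U + (180 - 45*(1 - U/5))) = U*(U + (180 + (-45 + 9*U))) = U*(U + (135 + 9*U)) = U*(135 + 10*U))
((79 - 1*(-19)) + p(10))**2 = ((79 - 1*(-19)) + 5*10*(27 + 2*10))**2 = ((79 + 19) + 5*10*(27 + 20))**2 = (98 + 5*10*47)**2 = (98 + 2350)**2 = 2448**2 = 5992704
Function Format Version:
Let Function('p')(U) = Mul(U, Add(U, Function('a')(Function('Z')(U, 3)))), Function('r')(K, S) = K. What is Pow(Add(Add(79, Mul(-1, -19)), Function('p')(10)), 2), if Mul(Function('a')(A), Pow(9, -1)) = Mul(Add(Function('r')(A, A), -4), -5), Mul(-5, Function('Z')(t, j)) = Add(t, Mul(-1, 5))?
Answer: 5992704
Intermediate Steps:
Function('Z')(t, j) = Add(1, Mul(Rational(-1, 5), t)) (Function('Z')(t, j) = Mul(Rational(-1, 5), Add(t, Mul(-1, 5))) = Mul(Rational(-1, 5), Add(t, -5)) = Mul(Rational(-1, 5), Add(-5, t)) = Add(1, Mul(Rational(-1, 5), t)))
Function('a')(A) = Add(180, Mul(-45, A)) (Function('a')(A) = Mul(9, Mul(Add(A, -4), -5)) = Mul(9, Mul(Add(-4, A), -5)) = Mul(9, Add(20, Mul(-5, A))) = Add(180, Mul(-45, A)))
Function('p')(U) = Mul(U, Add(135, Mul(10, U))) (Function('p')(U) = Mul(U, Add(U, Add(180, Mul(-45, Add(1, Mul(Rational(-1, 5), U)))))) = Mul(U, Add(U, Add(180, Add(-45, Mul(9, U))))) = Mul(U, Add(U, Add(135, Mul(9, U)))) = Mul(U, Add(135, Mul(10, U))))
Pow(Add(Add(79, Mul(-1, -19)), Function('p')(10)), 2) = Pow(Add(Add(79, Mul(-1, -19)), Mul(5, 10, Add(27, Mul(2, 10)))), 2) = Pow(Add(Add(79, 19), Mul(5, 10, Add(27, 20))), 2) = Pow(Add(98, Mul(5, 10, 47)), 2) = Pow(Add(98, 2350), 2) = Pow(2448, 2) = 5992704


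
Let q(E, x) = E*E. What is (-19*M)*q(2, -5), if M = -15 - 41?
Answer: 4256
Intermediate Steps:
q(E, x) = E²
M = -56
(-19*M)*q(2, -5) = -19*(-56)*2² = 1064*4 = 4256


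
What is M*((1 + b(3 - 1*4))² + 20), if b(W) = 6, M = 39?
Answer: 2691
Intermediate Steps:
M*((1 + b(3 - 1*4))² + 20) = 39*((1 + 6)² + 20) = 39*(7² + 20) = 39*(49 + 20) = 39*69 = 2691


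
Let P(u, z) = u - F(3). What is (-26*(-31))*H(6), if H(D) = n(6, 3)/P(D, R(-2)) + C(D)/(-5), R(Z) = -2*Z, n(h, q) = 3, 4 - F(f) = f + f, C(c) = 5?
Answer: -2015/4 ≈ -503.75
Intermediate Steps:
F(f) = 4 - 2*f (F(f) = 4 - (f + f) = 4 - 2*f)
P(u, z) = 2 + u (P(u, z) = u - (4 - 2*3) = u - (4 - 6) = u - 1*(-2) = u + 2 = 2 + u)
H(D) = -1 + 3/(2 + D) (H(D) = 3/(2 + D) + 5/(-5) = 3/(2 + D) + 5*(-⅕) = 3/(2 + D) - 1 = -1 + 3/(2 + D))
(-26*(-31))*H(6) = (-26*(-31))*((1 - 1*6)/(2 + 6)) = 806*((1 - 6)/8) = 806*((⅛)*(-5)) = 806*(-5/8) = -2015/4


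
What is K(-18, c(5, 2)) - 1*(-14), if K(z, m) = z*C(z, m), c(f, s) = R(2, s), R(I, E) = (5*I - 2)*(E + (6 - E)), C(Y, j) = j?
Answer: -850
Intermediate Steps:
R(I, E) = -12 + 30*I (R(I, E) = (-2 + 5*I)*6 = -12 + 30*I)
c(f, s) = 48 (c(f, s) = -12 + 30*2 = -12 + 60 = 48)
K(z, m) = m*z (K(z, m) = z*m = m*z)
K(-18, c(5, 2)) - 1*(-14) = 48*(-18) - 1*(-14) = -864 + 14 = -850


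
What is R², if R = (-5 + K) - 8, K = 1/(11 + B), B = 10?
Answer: 73984/441 ≈ 167.76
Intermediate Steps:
K = 1/21 (K = 1/(11 + 10) = 1/21 ≈ 0.047619)
R = -272/21 (R = (-5 + 1/21) - 8 = -104/21 - 8 = -272/21 ≈ -12.952)
R² = (-272/21)² = 73984/441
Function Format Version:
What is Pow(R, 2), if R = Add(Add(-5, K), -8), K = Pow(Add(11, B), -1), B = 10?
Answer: Rational(73984, 441) ≈ 167.76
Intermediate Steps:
K = Rational(1, 21) (K = Pow(Add(11, 10), -1) = Pow(21, -1) = Rational(1, 21) ≈ 0.047619)
R = Rational(-272, 21) (R = Add(Add(-5, Rational(1, 21)), -8) = Add(Rational(-104, 21), -8) = Rational(-272, 21) ≈ -12.952)
Pow(R, 2) = Pow(Rational(-272, 21), 2) = Rational(73984, 441)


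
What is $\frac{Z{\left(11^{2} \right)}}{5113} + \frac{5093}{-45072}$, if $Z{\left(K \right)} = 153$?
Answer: $- \frac{19144493}{230453136} \approx -0.083073$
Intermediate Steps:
$\frac{Z{\left(11^{2} \right)}}{5113} + \frac{5093}{-45072} = \frac{153}{5113} + \frac{5093}{-45072} = 153 \cdot \frac{1}{5113} + 5093 \left(- \frac{1}{45072}\right) = \frac{153}{5113} - \frac{5093}{45072} = - \frac{19144493}{230453136}$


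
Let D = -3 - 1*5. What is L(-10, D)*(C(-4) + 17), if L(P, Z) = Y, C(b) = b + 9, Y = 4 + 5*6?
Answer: 748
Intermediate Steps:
D = -8 (D = -3 - 5 = -8)
Y = 34 (Y = 4 + 30 = 34)
C(b) = 9 + b
L(P, Z) = 34
L(-10, D)*(C(-4) + 17) = 34*((9 - 4) + 17) = 34*(5 + 17) = 34*22 = 748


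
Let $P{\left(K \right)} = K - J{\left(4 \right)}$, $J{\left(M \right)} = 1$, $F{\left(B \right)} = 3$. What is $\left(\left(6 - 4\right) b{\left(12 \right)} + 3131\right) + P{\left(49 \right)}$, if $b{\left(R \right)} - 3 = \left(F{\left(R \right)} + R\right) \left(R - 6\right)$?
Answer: $3365$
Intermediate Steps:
$P{\left(K \right)} = -1 + K$ ($P{\left(K \right)} = K - 1 = -1 + K$)
$b{\left(R \right)} = 3 + \left(-6 + R\right) \left(3 + R\right)$ ($b{\left(R \right)} = 3 + \left(3 + R\right) \left(R - 6\right) = 3 + \left(3 + R\right) \left(-6 + R\right) = 3 + \left(-6 + R\right) \left(3 + R\right)$)
$\left(\left(6 - 4\right) b{\left(12 \right)} + 3131\right) + P{\left(49 \right)} = \left(\left(6 - 4\right) \left(-15 + 12^{2} - 36\right) + 3131\right) + \left(-1 + 49\right) = \left(\left(6 - 4\right) \left(-15 + 144 - 36\right) + 3131\right) + 48 = \left(2 \cdot 93 + 3131\right) + 48 = \left(186 + 3131\right) + 48 = 3317 + 48 = 3365$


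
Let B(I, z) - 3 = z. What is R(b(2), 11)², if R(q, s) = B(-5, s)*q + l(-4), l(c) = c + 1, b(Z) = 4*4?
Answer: 48841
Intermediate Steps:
b(Z) = 16
l(c) = 1 + c
B(I, z) = 3 + z
R(q, s) = -3 + q*(3 + s) (R(q, s) = (3 + s)*q + (1 - 4) = q*(3 + s) - 3 = -3 + q*(3 + s))
R(b(2), 11)² = (-3 + 16*(3 + 11))² = (-3 + 16*14)² = (-3 + 224)² = 221² = 48841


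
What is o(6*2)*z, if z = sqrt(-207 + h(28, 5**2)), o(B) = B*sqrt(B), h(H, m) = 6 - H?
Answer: 24*I*sqrt(687) ≈ 629.06*I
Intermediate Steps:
o(B) = B**(3/2)
z = I*sqrt(229) (z = sqrt(-207 + (6 - 1*28)) = sqrt(-207 + (6 - 28)) = sqrt(-207 - 22) = sqrt(-229) = I*sqrt(229) ≈ 15.133*I)
o(6*2)*z = (6*2)**(3/2)*(I*sqrt(229)) = 12**(3/2)*(I*sqrt(229)) = (24*sqrt(3))*(I*sqrt(229)) = 24*I*sqrt(687)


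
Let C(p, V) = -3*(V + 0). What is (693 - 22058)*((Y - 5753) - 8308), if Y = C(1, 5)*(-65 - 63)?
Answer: 259392465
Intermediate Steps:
C(p, V) = -3*V
Y = 1920 (Y = (-3*5)*(-65 - 63) = -15*(-128) = 1920)
(693 - 22058)*((Y - 5753) - 8308) = (693 - 22058)*((1920 - 5753) - 8308) = -21365*(-3833 - 8308) = -21365*(-12141) = 259392465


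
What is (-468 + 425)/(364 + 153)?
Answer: -43/517 ≈ -0.083172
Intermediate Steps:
(-468 + 425)/(364 + 153) = -43/517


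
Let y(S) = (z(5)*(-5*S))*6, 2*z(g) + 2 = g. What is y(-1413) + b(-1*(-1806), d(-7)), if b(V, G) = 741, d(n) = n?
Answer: 64326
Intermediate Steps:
z(g) = -1 + g/2
y(S) = -45*S (y(S) = ((-1 + (1/2)*5)*(-5*S))*6 = ((-1 + 5/2)*(-5*S))*6 = (3*(-5*S)/2)*6 = -15*S/2*6 = -45*S)
y(-1413) + b(-1*(-1806), d(-7)) = -45*(-1413) + 741 = 63585 + 741 = 64326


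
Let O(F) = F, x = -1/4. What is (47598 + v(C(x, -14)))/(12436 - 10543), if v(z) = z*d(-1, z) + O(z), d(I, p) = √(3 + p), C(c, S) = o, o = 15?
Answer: 15871/631 + 15*√2/631 ≈ 25.186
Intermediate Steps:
x = -¼ (x = -1*¼ = -¼ ≈ -0.25000)
C(c, S) = 15
v(z) = z + z*√(3 + z) (v(z) = z*√(3 + z) + z = z + z*√(3 + z))
(47598 + v(C(x, -14)))/(12436 - 10543) = (47598 + 15*(1 + √(3 + 15)))/(12436 - 10543) = (47598 + 15*(1 + √18))/1893 = (47598 + 15*(1 + 3*√2))*(1/1893) = (47598 + (15 + 45*√2))*(1/1893) = (47613 + 45*√2)*(1/1893) = 15871/631 + 15*√2/631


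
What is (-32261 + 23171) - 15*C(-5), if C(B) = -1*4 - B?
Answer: -9105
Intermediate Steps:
C(B) = -4 - B
(-32261 + 23171) - 15*C(-5) = (-32261 + 23171) - 15*(-4 - 1*(-5)) = -9090 - 15*(-4 + 5) = -9090 - 15*1 = -9090 - 15 = -9105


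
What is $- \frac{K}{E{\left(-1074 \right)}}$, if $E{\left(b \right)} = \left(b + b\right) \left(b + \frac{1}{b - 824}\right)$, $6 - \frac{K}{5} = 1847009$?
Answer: $\frac{8764029235}{2189298522} \approx 4.0031$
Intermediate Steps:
$K = -9235015$ ($K = 30 - 9235045 = -9235015$)
$E{\left(b \right)} = 2 b \left(b + \frac{1}{-824 + b}\right)$
$- \frac{K}{E{\left(-1074 \right)}} = - \frac{-9235015}{2 \left(-1074\right) \frac{1}{-824 - 1074} \left(1 + \left(-1074\right)^{2} - -884976\right)} = - \frac{-9235015}{2 \left(-1074\right) \frac{1}{-1898} \left(1 + 1153476 + 884976\right)} = - \frac{-9235015}{2 \left(-1074\right) \left(- \frac{1}{1898}\right) 2038453} = - \frac{-9235015}{\frac{2189298522}{949}} = - \frac{\left(-9235015\right) 949}{2189298522} = \left(-1\right) \left(- \frac{8764029235}{2189298522}\right) = \frac{8764029235}{2189298522}$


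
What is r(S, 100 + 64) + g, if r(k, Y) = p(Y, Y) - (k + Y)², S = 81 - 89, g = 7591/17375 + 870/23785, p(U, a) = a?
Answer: -1997846160863/82652875 ≈ -24172.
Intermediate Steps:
g = 39133637/82652875 (g = 7591*(1/17375) + 870*(1/23785) = 7591/17375 + 174/4757 = 39133637/82652875 ≈ 0.47347)
S = -8
r(k, Y) = Y - (Y + k)² (r(k, Y) = Y - (k + Y)² = Y - (Y + k)²)
r(S, 100 + 64) + g = ((100 + 64) - ((100 + 64) - 8)²) + 39133637/82652875 = (164 - (164 - 8)²) + 39133637/82652875 = (164 - 1*156²) + 39133637/82652875 = (164 - 1*24336) + 39133637/82652875 = (164 - 24336) + 39133637/82652875 = -24172 + 39133637/82652875 = -1997846160863/82652875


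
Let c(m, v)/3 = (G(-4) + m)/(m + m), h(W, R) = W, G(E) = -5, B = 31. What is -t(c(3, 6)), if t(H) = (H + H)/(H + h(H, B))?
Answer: -1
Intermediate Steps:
c(m, v) = 3*(-5 + m)/(2*m) (c(m, v) = 3*((-5 + m)/(m + m)) = 3*((-5 + m)/((2*m))) = 3*((-5 + m)*(1/(2*m))) = 3*((-5 + m)/(2*m)) = 3*(-5 + m)/(2*m))
t(H) = 1 (t(H) = (H + H)/(H + H) = (2*H)/((2*H)) = (2*H)*(1/(2*H)) = 1)
-t(c(3, 6)) = -1*1 = -1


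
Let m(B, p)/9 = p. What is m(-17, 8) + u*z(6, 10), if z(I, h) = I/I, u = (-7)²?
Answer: 121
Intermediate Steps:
u = 49
m(B, p) = 9*p
z(I, h) = 1
m(-17, 8) + u*z(6, 10) = 9*8 + 49*1 = 72 + 49 = 121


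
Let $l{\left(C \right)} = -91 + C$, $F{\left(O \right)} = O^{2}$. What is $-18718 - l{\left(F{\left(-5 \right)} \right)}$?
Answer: $-18652$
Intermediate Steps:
$-18718 - l{\left(F{\left(-5 \right)} \right)} = -18718 - \left(-91 + \left(-5\right)^{2}\right) = -18718 - \left(-91 + 25\right) = -18718 - -66 = -18718 + 66 = -18652$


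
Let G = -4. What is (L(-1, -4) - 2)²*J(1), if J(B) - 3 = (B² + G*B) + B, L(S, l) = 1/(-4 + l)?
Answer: 289/64 ≈ 4.5156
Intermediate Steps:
J(B) = 3 + B² - 3*B (J(B) = 3 + ((B² - 4*B) + B) = 3 + (B² - 3*B) = 3 + B² - 3*B)
(L(-1, -4) - 2)²*J(1) = (1/(-4 - 4) - 2)²*(3 + 1² - 3*1) = (1/(-8) - 2)²*(3 + 1 - 3) = (-⅛ - 2)²*1 = (-17/8)²*1 = (289/64)*1 = 289/64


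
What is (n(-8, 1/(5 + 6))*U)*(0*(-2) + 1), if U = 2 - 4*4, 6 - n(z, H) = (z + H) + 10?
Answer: -602/11 ≈ -54.727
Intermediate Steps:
n(z, H) = -4 - H - z (n(z, H) = 6 - ((z + H) + 10) = 6 - ((H + z) + 10) = 6 - (10 + H + z) = 6 + (-10 - H - z) = -4 - H - z)
U = -14 (U = 2 - 16 = -14)
(n(-8, 1/(5 + 6))*U)*(0*(-2) + 1) = ((-4 - 1/(5 + 6) - 1*(-8))*(-14))*(0*(-2) + 1) = ((-4 - 1/11 + 8)*(-14))*(0 + 1) = ((-4 - 1*1/11 + 8)*(-14))*1 = ((-4 - 1/11 + 8)*(-14))*1 = ((43/11)*(-14))*1 = -602/11*1 = -602/11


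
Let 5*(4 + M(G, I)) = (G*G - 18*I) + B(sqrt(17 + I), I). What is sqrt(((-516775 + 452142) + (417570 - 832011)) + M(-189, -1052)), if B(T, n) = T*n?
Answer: sqrt(-11703665 - 15780*I*sqrt(115))/5 ≈ 4.9463 - 684.23*I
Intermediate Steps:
M(G, I) = -4 - 18*I/5 + G**2/5 + I*sqrt(17 + I)/5 (M(G, I) = -4 + ((G*G - 18*I) + sqrt(17 + I)*I)/5 = -4 + ((G**2 - 18*I) + I*sqrt(17 + I))/5 = -4 + (G**2 - 18*I + I*sqrt(17 + I))/5 = -4 + (-18*I/5 + G**2/5 + I*sqrt(17 + I)/5) = -4 - 18*I/5 + G**2/5 + I*sqrt(17 + I)/5)
sqrt(((-516775 + 452142) + (417570 - 832011)) + M(-189, -1052)) = sqrt(((-516775 + 452142) + (417570 - 832011)) + (-4 - 18/5*(-1052) + (1/5)*(-189)**2 + (1/5)*(-1052)*sqrt(17 - 1052))) = sqrt((-64633 - 414441) + (-4 + 18936/5 + (1/5)*35721 + (1/5)*(-1052)*sqrt(-1035))) = sqrt(-479074 + (-4 + 18936/5 + 35721/5 + (1/5)*(-1052)*(3*I*sqrt(115)))) = sqrt(-479074 + (-4 + 18936/5 + 35721/5 - 3156*I*sqrt(115)/5)) = sqrt(-479074 + (54637/5 - 3156*I*sqrt(115)/5)) = sqrt(-2340733/5 - 3156*I*sqrt(115)/5)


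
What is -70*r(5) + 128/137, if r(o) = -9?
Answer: 86438/137 ≈ 630.93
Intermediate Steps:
-70*r(5) + 128/137 = -70*(-9) + 128/137 = 630 + 128*(1/137) = 630 + 128/137 = 86438/137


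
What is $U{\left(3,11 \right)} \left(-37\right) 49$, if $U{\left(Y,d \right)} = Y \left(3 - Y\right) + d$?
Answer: $-19943$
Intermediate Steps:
$U{\left(Y,d \right)} = d + Y \left(3 - Y\right)$
$U{\left(3,11 \right)} \left(-37\right) 49 = \left(11 - 3^{2} + 3 \cdot 3\right) \left(-37\right) 49 = \left(11 - 9 + 9\right) \left(-37\right) 49 = 11 \left(-37\right) 49 = \left(-407\right) 49 = -19943$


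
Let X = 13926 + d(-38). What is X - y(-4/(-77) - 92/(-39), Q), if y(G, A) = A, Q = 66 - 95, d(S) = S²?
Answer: 15399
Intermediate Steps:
Q = -29
X = 15370 (X = 13926 + (-38)² = 13926 + 1444 = 15370)
X - y(-4/(-77) - 92/(-39), Q) = 15370 - 1*(-29) = 15370 + 29 = 15399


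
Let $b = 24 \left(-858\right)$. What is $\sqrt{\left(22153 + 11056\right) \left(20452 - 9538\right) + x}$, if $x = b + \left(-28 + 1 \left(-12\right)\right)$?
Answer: $\sqrt{362422394} \approx 19037.0$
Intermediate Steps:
$b = -20592$
$x = -20632$ ($x = -20592 + \left(-28 + 1 \left(-12\right)\right) = -20592 - 40 = -20632$)
$\sqrt{\left(22153 + 11056\right) \left(20452 - 9538\right) + x} = \sqrt{\left(22153 + 11056\right) \left(20452 - 9538\right) - 20632} = \sqrt{33209 \cdot 10914 - 20632} = \sqrt{362443026 - 20632} = \sqrt{362422394}$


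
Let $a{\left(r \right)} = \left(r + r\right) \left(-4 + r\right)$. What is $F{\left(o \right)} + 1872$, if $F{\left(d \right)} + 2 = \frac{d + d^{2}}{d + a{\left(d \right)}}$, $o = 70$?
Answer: $\frac{248781}{133} \approx 1870.5$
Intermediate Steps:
$a{\left(r \right)} = 2 r \left(-4 + r\right)$
$F{\left(d \right)} = -2 + \frac{d + d^{2}}{d + 2 d \left(-4 + d\right)}$
$F{\left(o \right)} + 1872 = \frac{3 \left(5 - 70\right)}{-7 + 2 \cdot 70} + 1872 = \frac{3 \left(5 - 70\right)}{-7 + 140} + 1872 = 3 \cdot \frac{1}{133} \left(-65\right) + 1872 = - \frac{195}{133} + 1872 = \frac{248781}{133}$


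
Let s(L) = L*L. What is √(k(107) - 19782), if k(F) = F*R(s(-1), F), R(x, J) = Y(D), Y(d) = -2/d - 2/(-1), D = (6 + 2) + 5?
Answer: I*√3309774/13 ≈ 139.94*I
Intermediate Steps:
D = 13 (D = 8 + 5 = 13)
s(L) = L²
Y(d) = 2 - 2/d (Y(d) = -2/d - 2*(-1) = -2/d + 2 = 2 - 2/d)
R(x, J) = 24/13 (R(x, J) = 2 - 2/13 = 24/13)
k(F) = 24*F/13 (k(F) = F*(24/13) = 24*F/13)
√(k(107) - 19782) = √((24/13)*107 - 19782) = √(2568/13 - 19782) = √(-254598/13) = I*√3309774/13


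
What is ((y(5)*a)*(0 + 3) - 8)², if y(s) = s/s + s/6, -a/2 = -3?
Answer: 625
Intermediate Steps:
a = 6 (a = -2*(-3) = 6)
y(s) = 1 + s/6 (y(s) = 1 + s*(⅙) = 1 + s/6)
((y(5)*a)*(0 + 3) - 8)² = (((1 + (⅙)*5)*6)*(0 + 3) - 8)² = (((1 + ⅚)*6)*3 - 8)² = (((11/6)*6)*3 - 8)² = (11*3 - 8)² = (33 - 8)² = 25² = 625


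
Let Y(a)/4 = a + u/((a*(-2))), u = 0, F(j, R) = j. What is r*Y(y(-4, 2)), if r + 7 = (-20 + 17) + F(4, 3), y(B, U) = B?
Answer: 96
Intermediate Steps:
r = -6 (r = -7 + ((-20 + 17) + 4) = -7 + (-3 + 4) = -7 + 1 = -6)
Y(a) = 4*a (Y(a) = 4*(a + 0/((a*(-2)))) = 4*(a + 0/((-2*a))) = 4*(a + 0*(-1/(2*a))) = 4*(a + 0) = 4*a)
r*Y(y(-4, 2)) = -24*(-4) = -6*(-16) = 96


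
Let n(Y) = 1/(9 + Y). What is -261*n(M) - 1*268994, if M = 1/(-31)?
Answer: -74788423/278 ≈ -2.6902e+5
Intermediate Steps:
M = -1/31 ≈ -0.032258
-261*n(M) - 1*268994 = -261/(9 - 1/31) - 1*268994 = -261/278/31 - 268994 = -261*31/278 - 268994 = -8091/278 - 268994 = -74788423/278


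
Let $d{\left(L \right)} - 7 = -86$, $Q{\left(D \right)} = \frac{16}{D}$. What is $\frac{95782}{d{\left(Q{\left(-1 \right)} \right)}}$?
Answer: $- \frac{95782}{79} \approx -1212.4$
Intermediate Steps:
$d{\left(L \right)} = -79$ ($d{\left(L \right)} = 7 - 86 = -79$)
$\frac{95782}{d{\left(Q{\left(-1 \right)} \right)}} = \frac{95782}{-79} = 95782 \left(- \frac{1}{79}\right) = - \frac{95782}{79}$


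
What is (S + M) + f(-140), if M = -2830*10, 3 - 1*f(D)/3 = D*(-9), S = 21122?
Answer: -10949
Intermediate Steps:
f(D) = 9 + 27*D (f(D) = 9 - 3*D*(-9) = 9 - (-27)*D = 9 + 27*D)
M = -28300
(S + M) + f(-140) = (21122 - 28300) + (9 + 27*(-140)) = -7178 + (9 - 3780) = -7178 - 3771 = -10949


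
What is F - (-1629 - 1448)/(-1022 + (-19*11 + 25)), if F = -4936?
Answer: -5955893/1206 ≈ -4938.6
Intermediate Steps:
F - (-1629 - 1448)/(-1022 + (-19*11 + 25)) = -4936 - (-1629 - 1448)/(-1022 + (-19*11 + 25)) = -4936 - (-3077)/(-1022 + (-209 + 25)) = -4936 - (-3077)/(-1022 - 184) = -4936 - (-3077)/(-1206) = -4936 - (-3077)*(-1)/1206 = -4936 - 1*3077/1206 = -4936 - 3077/1206 = -5955893/1206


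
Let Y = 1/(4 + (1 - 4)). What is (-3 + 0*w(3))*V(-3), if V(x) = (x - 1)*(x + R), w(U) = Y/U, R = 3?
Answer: 0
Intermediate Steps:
Y = 1 (Y = 1/(4 - 3) = 1/1 = 1)
w(U) = 1/U
V(x) = (-1 + x)*(3 + x) (V(x) = (x - 1)*(x + 3) = (-1 + x)*(3 + x))
(-3 + 0*w(3))*V(-3) = (-3 + 0/3)*(-3 + (-3)**2 + 2*(-3)) = (-3 + 0*(1/3))*(-3 + 9 - 6) = (-3 + 0)*0 = -3*0 = 0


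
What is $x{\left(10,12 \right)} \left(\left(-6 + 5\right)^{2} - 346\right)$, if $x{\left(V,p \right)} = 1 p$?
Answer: $-4140$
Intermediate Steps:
$x{\left(V,p \right)} = p$
$x{\left(10,12 \right)} \left(\left(-6 + 5\right)^{2} - 346\right) = 12 \left(\left(-6 + 5\right)^{2} - 346\right) = 12 \left(\left(-1\right)^{2} - 346\right) = 12 \left(1 - 346\right) = 12 \left(-345\right) = -4140$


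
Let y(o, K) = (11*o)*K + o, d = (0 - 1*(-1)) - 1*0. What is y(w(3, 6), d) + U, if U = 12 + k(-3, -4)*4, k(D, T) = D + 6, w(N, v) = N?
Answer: 60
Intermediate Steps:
k(D, T) = 6 + D
d = 1 (d = (0 + 1) + 0 = 1 + 0 = 1)
y(o, K) = o + 11*K*o (y(o, K) = 11*K*o + o = o + 11*K*o)
U = 24 (U = 12 + (6 - 3)*4 = 12 + 3*4 = 12 + 12 = 24)
y(w(3, 6), d) + U = 3*(1 + 11*1) + 24 = 3*(1 + 11) + 24 = 3*12 + 24 = 36 + 24 = 60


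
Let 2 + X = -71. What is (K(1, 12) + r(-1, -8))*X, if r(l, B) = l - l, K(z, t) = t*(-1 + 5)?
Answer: -3504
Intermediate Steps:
K(z, t) = 4*t (K(z, t) = t*4 = 4*t)
r(l, B) = 0
X = -73 (X = -2 - 71 = -73)
(K(1, 12) + r(-1, -8))*X = (4*12 + 0)*(-73) = (48 + 0)*(-73) = 48*(-73) = -3504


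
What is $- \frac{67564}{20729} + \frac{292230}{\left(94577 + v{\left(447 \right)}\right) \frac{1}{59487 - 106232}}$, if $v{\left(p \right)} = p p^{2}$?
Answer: $- \frac{304426339561}{1950908744} \approx -156.04$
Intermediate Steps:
$v{\left(p \right)} = p^{3}$
$- \frac{67564}{20729} + \frac{292230}{\left(94577 + v{\left(447 \right)}\right) \frac{1}{59487 - 106232}} = - \frac{67564}{20729} + \frac{292230}{\left(94577 + 447^{3}\right) \frac{1}{59487 - 106232}} = \left(-67564\right) \frac{1}{20729} + \frac{292230}{\left(94577 + 89314623\right) \frac{1}{-46745}} = - \frac{3556}{1091} + \frac{292230}{89409200 \left(- \frac{1}{46745}\right)} = - \frac{3556}{1091} + \frac{292230}{- \frac{17881840}{9349}} = - \frac{3556}{1091} + 292230 \left(- \frac{9349}{17881840}\right) = - \frac{3556}{1091} - \frac{273205827}{1788184} = - \frac{304426339561}{1950908744}$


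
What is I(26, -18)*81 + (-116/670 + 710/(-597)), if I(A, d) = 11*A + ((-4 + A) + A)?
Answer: 5410392254/199995 ≈ 27053.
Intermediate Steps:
I(A, d) = -4 + 13*A (I(A, d) = 11*A + (-4 + 2*A) = -4 + 13*A)
I(26, -18)*81 + (-116/670 + 710/(-597)) = (-4 + 13*26)*81 + (-116/670 + 710/(-597)) = (-4 + 338)*81 + (-116*1/670 + 710*(-1/597)) = 334*81 + (-58/335 - 710/597) = 27054 - 272476/199995 = 5410392254/199995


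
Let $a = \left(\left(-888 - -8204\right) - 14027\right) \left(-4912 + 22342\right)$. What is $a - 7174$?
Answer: $-116979904$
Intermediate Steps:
$a = -116972730$ ($a = \left(\left(-888 + 8204\right) - 14027\right) 17430 = \left(7316 - 14027\right) 17430 = \left(-6711\right) 17430 = -116972730$)
$a - 7174 = -116972730 - 7174 = -116979904$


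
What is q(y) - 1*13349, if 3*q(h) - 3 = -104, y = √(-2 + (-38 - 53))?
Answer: -40148/3 ≈ -13383.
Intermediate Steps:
y = I*√93 (y = √(-2 - 91) = √(-93) = I*√93 ≈ 9.6436*I)
q(h) = -101/3 (q(h) = 1 + (⅓)*(-104) = 1 - 104/3 = -101/3)
q(y) - 1*13349 = -101/3 - 1*13349 = -101/3 - 13349 = -40148/3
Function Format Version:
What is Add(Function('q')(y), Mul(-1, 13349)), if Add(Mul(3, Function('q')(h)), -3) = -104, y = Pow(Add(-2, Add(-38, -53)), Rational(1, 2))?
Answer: Rational(-40148, 3) ≈ -13383.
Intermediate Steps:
y = Mul(I, Pow(93, Rational(1, 2))) (y = Pow(Add(-2, -91), Rational(1, 2)) = Pow(-93, Rational(1, 2)) = Mul(I, Pow(93, Rational(1, 2))) ≈ Mul(9.6436, I))
Function('q')(h) = Rational(-101, 3) (Function('q')(h) = Add(1, Mul(Rational(1, 3), -104)) = Add(1, Rational(-104, 3)) = Rational(-101, 3))
Add(Function('q')(y), Mul(-1, 13349)) = Add(Rational(-101, 3), Mul(-1, 13349)) = Add(Rational(-101, 3), -13349) = Rational(-40148, 3)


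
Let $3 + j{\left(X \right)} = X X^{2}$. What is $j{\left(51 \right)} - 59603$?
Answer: $73045$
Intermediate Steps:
$j{\left(X \right)} = -3 + X^{3}$ ($j{\left(X \right)} = -3 + X X^{2} = -3 + X^{3}$)
$j{\left(51 \right)} - 59603 = \left(-3 + 51^{3}\right) - 59603 = \left(-3 + 132651\right) - 59603 = 132648 - 59603 = 73045$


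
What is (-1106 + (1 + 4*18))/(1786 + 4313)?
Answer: -1033/6099 ≈ -0.16937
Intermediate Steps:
(-1106 + (1 + 4*18))/(1786 + 4313) = (-1106 + (1 + 72))/6099 = (-1106 + 73)*(1/6099) = -1033*1/6099 = -1033/6099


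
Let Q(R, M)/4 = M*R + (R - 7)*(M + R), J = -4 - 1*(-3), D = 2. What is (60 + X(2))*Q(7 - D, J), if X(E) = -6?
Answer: -2808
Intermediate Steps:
J = -1 (J = -4 + 3 = -1)
Q(R, M) = 4*M*R + 4*(-7 + R)*(M + R) (Q(R, M) = 4*(M*R + (R - 7)*(M + R)) = 4*(M*R + (-7 + R)*(M + R)) = 4*M*R + 4*(-7 + R)*(M + R))
(60 + X(2))*Q(7 - D, J) = (60 - 6)*(-28*(-1) - 28*(7 - 1*2) + 4*(7 - 1*2)² + 8*(-1)*(7 - 1*2)) = 54*(28 - 28*(7 - 2) + 4*(7 - 2)² + 8*(-1)*(7 - 2)) = 54*(28 - 28*5 + 4*5² + 8*(-1)*5) = 54*(28 - 140 + 4*25 - 40) = 54*(28 - 140 + 100 - 40) = 54*(-52) = -2808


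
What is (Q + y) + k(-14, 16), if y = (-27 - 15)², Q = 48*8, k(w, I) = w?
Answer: 2134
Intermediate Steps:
Q = 384
y = 1764 (y = (-42)² = 1764)
(Q + y) + k(-14, 16) = (384 + 1764) - 14 = 2148 - 14 = 2134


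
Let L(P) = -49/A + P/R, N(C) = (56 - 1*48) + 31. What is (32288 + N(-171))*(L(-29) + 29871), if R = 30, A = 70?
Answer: 2896757816/3 ≈ 9.6559e+8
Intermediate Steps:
N(C) = 39 (N(C) = (56 - 48) + 31 = 8 + 31 = 39)
L(P) = -7/10 + P/30 (L(P) = -49/70 + P/30 = -49*1/70 + P*(1/30) = -7/10 + P/30)
(32288 + N(-171))*(L(-29) + 29871) = (32288 + 39)*((-7/10 + (1/30)*(-29)) + 29871) = 32327*((-7/10 - 29/30) + 29871) = 32327*(-5/3 + 29871) = 32327*(89608/3) = 2896757816/3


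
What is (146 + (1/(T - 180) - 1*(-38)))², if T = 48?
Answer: 589858369/17424 ≈ 33853.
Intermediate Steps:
(146 + (1/(T - 180) - 1*(-38)))² = (146 + (1/(48 - 180) - 1*(-38)))² = (146 + (1/(-132) + 38))² = (146 + (-1/132 + 38))² = (146 + 5015/132)² = (24287/132)² = 589858369/17424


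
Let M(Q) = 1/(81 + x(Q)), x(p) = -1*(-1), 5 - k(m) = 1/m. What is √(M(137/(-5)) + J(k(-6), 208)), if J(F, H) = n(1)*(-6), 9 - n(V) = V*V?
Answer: I*√322670/82 ≈ 6.9273*I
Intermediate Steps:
n(V) = 9 - V² (n(V) = 9 - V*V = 9 - V²)
k(m) = 5 - 1/m
J(F, H) = -48 (J(F, H) = (9 - 1*1²)*(-6) = (9 - 1*1)*(-6) = (9 - 1)*(-6) = 8*(-6) = -48)
x(p) = 1
M(Q) = 1/82 (M(Q) = 1/(81 + 1) = 1/82)
√(M(137/(-5)) + J(k(-6), 208)) = √(1/82 - 48) = √(-3935/82) = I*√322670/82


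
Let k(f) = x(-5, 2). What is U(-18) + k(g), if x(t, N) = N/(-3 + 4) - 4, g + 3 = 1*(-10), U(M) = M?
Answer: -20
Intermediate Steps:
g = -13 (g = -3 + 1*(-10) = -3 - 10 = -13)
x(t, N) = -4 + N (x(t, N) = N/1 - 4 = 1*N - 4 = N - 4 = -4 + N)
k(f) = -2 (k(f) = -4 + 2 = -2)
U(-18) + k(g) = -18 - 2 = -20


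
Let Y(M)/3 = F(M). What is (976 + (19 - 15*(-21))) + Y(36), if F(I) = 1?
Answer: 1313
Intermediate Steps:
Y(M) = 3 (Y(M) = 3*1 = 3)
(976 + (19 - 15*(-21))) + Y(36) = (976 + (19 - 15*(-21))) + 3 = (976 + (19 + 315)) + 3 = (976 + 334) + 3 = 1310 + 3 = 1313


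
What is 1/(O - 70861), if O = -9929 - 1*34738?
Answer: -1/115528 ≈ -8.6559e-6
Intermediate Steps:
O = -44667 (O = -9929 - 34738 = -44667)
1/(O - 70861) = 1/(-44667 - 70861) = 1/(-115528) = -1/115528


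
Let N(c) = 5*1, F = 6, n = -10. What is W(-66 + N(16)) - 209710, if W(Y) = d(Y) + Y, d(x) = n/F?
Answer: -629318/3 ≈ -2.0977e+5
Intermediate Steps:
N(c) = 5
d(x) = -5/3 (d(x) = -10/6 = -10*1/6 = -5/3)
W(Y) = -5/3 + Y
W(-66 + N(16)) - 209710 = (-5/3 + (-66 + 5)) - 209710 = (-5/3 - 61) - 209710 = -188/3 - 209710 = -629318/3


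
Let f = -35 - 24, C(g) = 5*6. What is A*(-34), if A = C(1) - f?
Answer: -3026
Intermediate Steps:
C(g) = 30
f = -59
A = 89 (A = 30 - 1*(-59) = 30 + 59 = 89)
A*(-34) = 89*(-34) = -3026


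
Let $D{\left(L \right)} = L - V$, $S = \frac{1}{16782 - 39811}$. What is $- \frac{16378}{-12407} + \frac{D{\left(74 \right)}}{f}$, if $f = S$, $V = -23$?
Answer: $- \frac{1458679027}{653} \approx -2.2338 \cdot 10^{6}$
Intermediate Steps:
$S = - \frac{1}{23029}$ ($S = \frac{1}{-23029} = - \frac{1}{23029} \approx -4.3423 \cdot 10^{-5}$)
$D{\left(L \right)} = 23 + L$ ($D{\left(L \right)} = L - -23 = L + 23 = 23 + L$)
$f = - \frac{1}{23029} \approx -4.3423 \cdot 10^{-5}$
$- \frac{16378}{-12407} + \frac{D{\left(74 \right)}}{f} = - \frac{16378}{-12407} + \frac{23 + 74}{- \frac{1}{23029}} = \left(-16378\right) \left(- \frac{1}{12407}\right) + 97 \left(-23029\right) = \frac{862}{653} - 2233813 = - \frac{1458679027}{653}$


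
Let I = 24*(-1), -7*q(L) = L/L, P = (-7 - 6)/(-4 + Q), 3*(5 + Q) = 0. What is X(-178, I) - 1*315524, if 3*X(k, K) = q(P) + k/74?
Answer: -81720936/259 ≈ -3.1553e+5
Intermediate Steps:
Q = -5 (Q = -5 + (⅓)*0 = -5 + 0 = -5)
P = 13/9 (P = (-7 - 6)/(-4 - 5) = -13/(-9) = -13*(-⅑) = 13/9 ≈ 1.4444)
q(L) = -⅐ (q(L) = -L/(7*L) = -⅐*1 = -⅐)
I = -24
X(k, K) = -1/21 + k/222 (X(k, K) = (-⅐ + k/74)/3 = -1/21 + k/222)
X(-178, I) - 1*315524 = (-1/21 + (1/222)*(-178)) - 1*315524 = (-1/21 - 89/111) - 315524 = -220/259 - 315524 = -81720936/259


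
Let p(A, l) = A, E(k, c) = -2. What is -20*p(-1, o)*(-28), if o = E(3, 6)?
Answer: -560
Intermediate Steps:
o = -2
-20*p(-1, o)*(-28) = -20*(-1)*(-28) = 20*(-28) = -560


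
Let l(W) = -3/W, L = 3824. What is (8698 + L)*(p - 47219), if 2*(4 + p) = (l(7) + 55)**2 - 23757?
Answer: -35349750003/49 ≈ -7.2142e+8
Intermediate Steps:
p = -1018561/98 (p = -4 + ((-3/7 + 55)**2 - 23757)/2 = -4 + ((382/7)**2 - 23757)/2 = -4 + (145924/49 - 23757)/2 = -4 + (1/2)*(-1018169/49) = -4 - 1018169/98 = -1018561/98 ≈ -10393.)
(8698 + L)*(p - 47219) = (8698 + 3824)*(-1018561/98 - 47219) = 12522*(-5646023/98) = -35349750003/49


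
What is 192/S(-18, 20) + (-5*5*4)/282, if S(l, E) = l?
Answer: -518/47 ≈ -11.021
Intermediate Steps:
192/S(-18, 20) + (-5*5*4)/282 = 192/(-18) + (-5*5*4)/282 = 192*(-1/18) - 25*4*(1/282) = -32/3 - 100*1/282 = -32/3 - 50/141 = -518/47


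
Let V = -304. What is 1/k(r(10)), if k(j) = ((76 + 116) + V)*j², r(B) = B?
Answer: -1/11200 ≈ -8.9286e-5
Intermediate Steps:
k(j) = -112*j² (k(j) = ((76 + 116) - 304)*j² = (192 - 304)*j² = -112*j²)
1/k(r(10)) = 1/(-112*10²) = 1/(-112*100) = 1/(-11200) = -1/11200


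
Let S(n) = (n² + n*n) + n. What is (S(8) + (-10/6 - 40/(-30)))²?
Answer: 165649/9 ≈ 18405.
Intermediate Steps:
S(n) = n + 2*n² (S(n) = (n² + n²) + n = 2*n² + n = n + 2*n²)
(S(8) + (-10/6 - 40/(-30)))² = (8*(1 + 2*8) + (-10/6 - 40/(-30)))² = (8*(1 + 16) + (-10*⅙ - 40*(-1/30)))² = (8*17 + (-5/3 + 4/3))² = (136 - ⅓)² = (407/3)² = 165649/9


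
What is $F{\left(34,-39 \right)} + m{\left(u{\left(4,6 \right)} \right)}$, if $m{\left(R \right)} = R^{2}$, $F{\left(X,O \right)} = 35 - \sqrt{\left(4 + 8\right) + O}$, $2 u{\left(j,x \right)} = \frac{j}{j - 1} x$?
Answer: $51 - 3 i \sqrt{3} \approx 51.0 - 5.1962 i$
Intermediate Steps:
$u{\left(j,x \right)} = \frac{j x}{2 \left(-1 + j\right)}$ ($u{\left(j,x \right)} = \frac{\frac{j}{j - 1} x}{2} = \frac{\frac{j}{-1 + j} x}{2} = \frac{j x \frac{1}{-1 + j}}{2} = \frac{j x}{2 \left(-1 + j\right)}$)
$F{\left(X,O \right)} = 35 - \sqrt{12 + O}$
$F{\left(34,-39 \right)} + m{\left(u{\left(4,6 \right)} \right)} = \left(35 - \sqrt{12 - 39}\right) + \left(\frac{1}{2} \cdot 4 \cdot 6 \frac{1}{-1 + 4}\right)^{2} = \left(35 - \sqrt{-27}\right) + \left(\frac{1}{2} \cdot 4 \cdot 6 \cdot \frac{1}{3}\right)^{2} = \left(35 - 3 i \sqrt{3}\right) + \left(\frac{1}{2} \cdot 4 \cdot 6 \cdot \frac{1}{3}\right)^{2} = \left(35 - 3 i \sqrt{3}\right) + 4^{2} = \left(35 - 3 i \sqrt{3}\right) + 16 = 51 - 3 i \sqrt{3}$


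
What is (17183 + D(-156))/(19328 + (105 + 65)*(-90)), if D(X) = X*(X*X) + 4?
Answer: -3779229/4028 ≈ -938.24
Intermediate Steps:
D(X) = 4 + X**3 (D(X) = X*X**2 + 4 = X**3 + 4 = 4 + X**3)
(17183 + D(-156))/(19328 + (105 + 65)*(-90)) = (17183 + (4 + (-156)**3))/(19328 + (105 + 65)*(-90)) = (17183 + (4 - 3796416))/(19328 + 170*(-90)) = (17183 - 3796412)/(19328 - 15300) = -3779229/4028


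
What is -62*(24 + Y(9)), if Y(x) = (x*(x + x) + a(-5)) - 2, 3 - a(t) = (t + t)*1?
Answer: -12214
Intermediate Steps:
a(t) = 3 - 2*t (a(t) = 3 - (t + t) = 3 - 2*t)
Y(x) = 11 + 2*x² (Y(x) = (x*(x + x) + (3 - 2*(-5))) - 2 = (x*(2*x) + (3 + 10)) - 2 = (2*x² + 13) - 2 = (13 + 2*x²) - 2 = 11 + 2*x²)
-62*(24 + Y(9)) = -62*(24 + (11 + 2*9²)) = -62*(24 + (11 + 2*81)) = -62*(24 + (11 + 162)) = -62*(24 + 173) = -62*197 = -12214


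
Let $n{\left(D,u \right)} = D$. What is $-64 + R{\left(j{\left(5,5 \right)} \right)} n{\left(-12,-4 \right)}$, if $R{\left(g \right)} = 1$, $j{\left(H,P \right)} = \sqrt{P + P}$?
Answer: $-76$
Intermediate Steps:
$j{\left(H,P \right)} = \sqrt{2} \sqrt{P}$ ($j{\left(H,P \right)} = \sqrt{2 P} = \sqrt{2} \sqrt{P}$)
$-64 + R{\left(j{\left(5,5 \right)} \right)} n{\left(-12,-4 \right)} = -64 + 1 \left(-12\right) = -64 - 12 = -76$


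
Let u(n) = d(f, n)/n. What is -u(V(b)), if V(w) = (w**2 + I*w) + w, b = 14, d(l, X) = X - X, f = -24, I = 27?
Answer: 0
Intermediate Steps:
d(l, X) = 0
V(w) = w**2 + 28*w (V(w) = (w**2 + 27*w) + w = w**2 + 28*w)
u(n) = 0 (u(n) = 0/n = 0)
-u(V(b)) = -1*0 = 0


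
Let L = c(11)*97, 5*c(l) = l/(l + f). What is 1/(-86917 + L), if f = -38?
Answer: -135/11734862 ≈ -1.1504e-5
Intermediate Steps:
c(l) = l/(5*(-38 + l)) (c(l) = (l/(l - 38))/5 = (l/(-38 + l))/5 = l/(5*(-38 + l)))
L = -1067/135 (L = ((1/5)*11/(-38 + 11))*97 = ((1/5)*11/(-27))*97 = ((1/5)*11*(-1/27))*97 = -11/135*97 = -1067/135 ≈ -7.9037)
1/(-86917 + L) = 1/(-86917 - 1067/135) = 1/(-11734862/135) = -135/11734862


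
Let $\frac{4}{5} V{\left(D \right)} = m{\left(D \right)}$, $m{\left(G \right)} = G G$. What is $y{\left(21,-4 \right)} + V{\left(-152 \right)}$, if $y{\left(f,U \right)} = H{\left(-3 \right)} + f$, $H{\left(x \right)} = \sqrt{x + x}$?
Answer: $28901 + i \sqrt{6} \approx 28901.0 + 2.4495 i$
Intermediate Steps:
$m{\left(G \right)} = G^{2}$
$V{\left(D \right)} = \frac{5 D^{2}}{4}$
$H{\left(x \right)} = \sqrt{2} \sqrt{x}$ ($H{\left(x \right)} = \sqrt{2 x} = \sqrt{2} \sqrt{x}$)
$y{\left(f,U \right)} = f + i \sqrt{6}$ ($y{\left(f,U \right)} = \sqrt{2} \sqrt{-3} + f = \sqrt{2} i \sqrt{3} + f = i \sqrt{6} + f = f + i \sqrt{6}$)
$y{\left(21,-4 \right)} + V{\left(-152 \right)} = \left(21 + i \sqrt{6}\right) + \frac{5 \left(-152\right)^{2}}{4} = \left(21 + i \sqrt{6}\right) + \frac{5}{4} \cdot 23104 = \left(21 + i \sqrt{6}\right) + 28880 = 28901 + i \sqrt{6}$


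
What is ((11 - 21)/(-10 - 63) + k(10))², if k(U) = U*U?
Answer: 53436100/5329 ≈ 10027.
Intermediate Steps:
k(U) = U²
((11 - 21)/(-10 - 63) + k(10))² = ((11 - 21)/(-10 - 63) + 10²)² = (-10/(-73) + 100)² = (-10*(-1/73) + 100)² = (10/73 + 100)² = (7310/73)² = 53436100/5329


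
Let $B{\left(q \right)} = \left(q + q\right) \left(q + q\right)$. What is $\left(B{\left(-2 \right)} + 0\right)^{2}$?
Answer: $256$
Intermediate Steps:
$B{\left(q \right)} = 4 q^{2}$ ($B{\left(q \right)} = 2 q 2 q = 4 q^{2}$)
$\left(B{\left(-2 \right)} + 0\right)^{2} = \left(4 \left(-2\right)^{2} + 0\right)^{2} = \left(4 \cdot 4 + 0\right)^{2} = \left(16 + 0\right)^{2} = 16^{2} = 256$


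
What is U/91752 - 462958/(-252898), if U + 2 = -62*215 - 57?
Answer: 6515211849/3867316216 ≈ 1.6847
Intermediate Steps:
U = -13389 (U = -2 + (-62*215 - 57) = -2 + (-13330 - 57) = -2 - 13387 = -13389)
U/91752 - 462958/(-252898) = -13389/91752 - 462958/(-252898) = -13389*1/91752 - 462958*(-1/252898) = -4463/30584 + 231479/126449 = 6515211849/3867316216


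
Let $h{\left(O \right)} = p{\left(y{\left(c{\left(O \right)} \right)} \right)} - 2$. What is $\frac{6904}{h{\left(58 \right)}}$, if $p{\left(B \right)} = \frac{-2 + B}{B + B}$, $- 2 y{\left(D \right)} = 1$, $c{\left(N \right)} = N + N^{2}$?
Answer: $13808$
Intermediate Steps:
$y{\left(D \right)} = - \frac{1}{2}$ ($y{\left(D \right)} = \left(- \frac{1}{2}\right) 1 = - \frac{1}{2}$)
$p{\left(B \right)} = \frac{-2 + B}{2 B}$
$h{\left(O \right)} = \frac{1}{2}$ ($h{\left(O \right)} = \frac{-2 - \frac{1}{2}}{2 \left(- \frac{1}{2}\right)} - 2 = \frac{1}{2} \left(-2\right) \left(- \frac{5}{2}\right) - 2 = \frac{5}{2} - 2 = \frac{1}{2}$)
$\frac{6904}{h{\left(58 \right)}} = 6904 \frac{1}{\frac{1}{2}} = 6904 \cdot 2 = 13808$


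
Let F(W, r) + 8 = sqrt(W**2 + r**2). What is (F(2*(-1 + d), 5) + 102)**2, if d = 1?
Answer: 9801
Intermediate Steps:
F(W, r) = -8 + sqrt(W**2 + r**2)
(F(2*(-1 + d), 5) + 102)**2 = ((-8 + sqrt((2*(-1 + 1))**2 + 5**2)) + 102)**2 = ((-8 + sqrt((2*0)**2 + 25)) + 102)**2 = ((-8 + sqrt(0**2 + 25)) + 102)**2 = ((-8 + sqrt(0 + 25)) + 102)**2 = ((-8 + sqrt(25)) + 102)**2 = ((-8 + 5) + 102)**2 = (-3 + 102)**2 = 99**2 = 9801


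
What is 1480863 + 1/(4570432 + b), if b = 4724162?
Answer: 13764020354623/9294594 ≈ 1.4809e+6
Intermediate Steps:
1480863 + 1/(4570432 + b) = 1480863 + 1/(4570432 + 4724162) = 1480863 + 1/9294594 = 13764020354623/9294594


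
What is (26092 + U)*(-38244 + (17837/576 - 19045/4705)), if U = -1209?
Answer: -515433162270293/542016 ≈ -9.5096e+8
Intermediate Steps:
(26092 + U)*(-38244 + (17837/576 - 19045/4705)) = (26092 - 1209)*(-38244 + (17837/576 - 19045/4705)) = 24883*(-38244 + (17837*(1/576) - 19045*1/4705)) = 24883*(-38244 + (17837/576 - 3809/941)) = 24883*(-38244 + 14590633/542016) = 24883*(-20714269271/542016) = -515433162270293/542016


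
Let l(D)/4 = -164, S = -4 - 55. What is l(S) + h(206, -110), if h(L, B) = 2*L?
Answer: -244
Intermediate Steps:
S = -59
l(D) = -656 (l(D) = 4*(-164) = -656)
l(S) + h(206, -110) = -656 + 2*206 = -656 + 412 = -244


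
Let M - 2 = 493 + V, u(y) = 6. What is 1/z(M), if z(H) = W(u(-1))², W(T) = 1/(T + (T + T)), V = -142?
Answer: 324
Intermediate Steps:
W(T) = 1/(3*T) (W(T) = 1/(T + 2*T) = 1/(3*T))
M = 353 (M = 2 + (493 - 142) = 2 + 351 = 353)
z(H) = 1/324 (z(H) = ((⅓)/6)² = ((⅓)*(⅙))² = (1/18)² = 1/324)
1/z(M) = 1/(1/324) = 324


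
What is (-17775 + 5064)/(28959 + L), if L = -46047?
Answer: 4237/5696 ≈ 0.74386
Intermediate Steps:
(-17775 + 5064)/(28959 + L) = (-17775 + 5064)/(28959 - 46047) = -12711/(-17088) = -12711*(-1/17088) = 4237/5696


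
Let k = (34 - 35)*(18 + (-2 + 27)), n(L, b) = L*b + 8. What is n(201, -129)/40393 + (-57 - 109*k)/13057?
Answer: -151430907/527411401 ≈ -0.28712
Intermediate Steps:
n(L, b) = 8 + L*b
k = -43 (k = -(18 + 25) = -1*43 = -43)
n(201, -129)/40393 + (-57 - 109*k)/13057 = (8 + 201*(-129))/40393 + (-57 - 109*(-43))/13057 = (8 - 25929)*(1/40393) + (-57 + 4687)*(1/13057) = -25921*1/40393 + 4630*(1/13057) = -25921/40393 + 4630/13057 = -151430907/527411401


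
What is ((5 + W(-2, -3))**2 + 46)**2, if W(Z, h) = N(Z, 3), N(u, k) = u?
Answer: 3025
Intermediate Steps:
W(Z, h) = Z
((5 + W(-2, -3))**2 + 46)**2 = ((5 - 2)**2 + 46)**2 = (3**2 + 46)**2 = (9 + 46)**2 = 55**2 = 3025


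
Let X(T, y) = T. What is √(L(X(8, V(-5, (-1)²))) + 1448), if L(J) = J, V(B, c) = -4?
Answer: 4*√91 ≈ 38.158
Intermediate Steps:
√(L(X(8, V(-5, (-1)²))) + 1448) = √(8 + 1448) = √1456 = 4*√91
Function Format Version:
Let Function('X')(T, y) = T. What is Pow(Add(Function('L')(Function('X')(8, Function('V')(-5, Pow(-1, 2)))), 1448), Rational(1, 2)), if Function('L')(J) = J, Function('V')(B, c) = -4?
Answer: Mul(4, Pow(91, Rational(1, 2))) ≈ 38.158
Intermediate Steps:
Pow(Add(Function('L')(Function('X')(8, Function('V')(-5, Pow(-1, 2)))), 1448), Rational(1, 2)) = Pow(Add(8, 1448), Rational(1, 2)) = Pow(1456, Rational(1, 2)) = Mul(4, Pow(91, Rational(1, 2)))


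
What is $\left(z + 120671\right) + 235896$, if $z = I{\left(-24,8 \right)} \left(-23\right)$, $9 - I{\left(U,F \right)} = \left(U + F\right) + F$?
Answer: $356176$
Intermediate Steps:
$I{\left(U,F \right)} = 9 - U - 2 F$ ($I{\left(U,F \right)} = 9 - \left(\left(U + F\right) + F\right) = 9 - \left(\left(F + U\right) + F\right) = 9 - \left(U + 2 F\right) = 9 - U - 2 F$)
$z = -391$ ($z = \left(9 - -24 - 16\right) \left(-23\right) = \left(9 + 24 - 16\right) \left(-23\right) = 17 \left(-23\right) = -391$)
$\left(z + 120671\right) + 235896 = \left(-391 + 120671\right) + 235896 = 120280 + 235896 = 356176$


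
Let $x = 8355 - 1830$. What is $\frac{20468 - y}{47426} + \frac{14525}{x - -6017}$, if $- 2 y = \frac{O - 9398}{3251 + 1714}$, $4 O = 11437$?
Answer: $\frac{3755780395831}{2362612695024} \approx 1.5897$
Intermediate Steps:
$x = 6525$
$O = \frac{11437}{4}$ ($O = \frac{1}{4} \cdot 11437 = \frac{11437}{4} \approx 2859.3$)
$y = \frac{5231}{7944}$ ($y = - \frac{\left(\frac{11437}{4} - 9398\right) \frac{1}{3251 + 1714}}{2} = - \frac{\left(- \frac{26155}{4}\right) \frac{1}{4965}}{2} = \left(- \frac{1}{2}\right) \left(- \frac{5231}{3972}\right) = \frac{5231}{7944} \approx 0.65848$)
$\frac{20468 - y}{47426} + \frac{14525}{x - -6017} = \frac{20468 - \frac{5231}{7944}}{47426} + \frac{14525}{6525 - -6017} = \left(20468 - \frac{5231}{7944}\right) \frac{1}{47426} + \frac{14525}{6525 + 6017} = \frac{162592561}{7944} \cdot \frac{1}{47426} + \frac{14525}{12542} = \frac{162592561}{376752144} + 14525 \cdot \frac{1}{12542} = \frac{162592561}{376752144} + \frac{14525}{12542} = \frac{3755780395831}{2362612695024}$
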